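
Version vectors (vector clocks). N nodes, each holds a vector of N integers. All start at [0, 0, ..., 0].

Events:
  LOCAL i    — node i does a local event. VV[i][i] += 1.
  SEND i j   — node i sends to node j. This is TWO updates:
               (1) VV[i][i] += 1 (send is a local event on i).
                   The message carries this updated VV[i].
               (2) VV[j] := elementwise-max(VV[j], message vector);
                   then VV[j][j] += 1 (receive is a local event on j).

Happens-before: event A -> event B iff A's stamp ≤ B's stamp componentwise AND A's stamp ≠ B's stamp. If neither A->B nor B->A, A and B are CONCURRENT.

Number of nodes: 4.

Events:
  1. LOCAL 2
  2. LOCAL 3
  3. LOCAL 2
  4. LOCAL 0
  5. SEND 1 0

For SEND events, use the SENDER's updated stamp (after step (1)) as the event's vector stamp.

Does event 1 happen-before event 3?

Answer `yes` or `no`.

Answer: yes

Derivation:
Initial: VV[0]=[0, 0, 0, 0]
Initial: VV[1]=[0, 0, 0, 0]
Initial: VV[2]=[0, 0, 0, 0]
Initial: VV[3]=[0, 0, 0, 0]
Event 1: LOCAL 2: VV[2][2]++ -> VV[2]=[0, 0, 1, 0]
Event 2: LOCAL 3: VV[3][3]++ -> VV[3]=[0, 0, 0, 1]
Event 3: LOCAL 2: VV[2][2]++ -> VV[2]=[0, 0, 2, 0]
Event 4: LOCAL 0: VV[0][0]++ -> VV[0]=[1, 0, 0, 0]
Event 5: SEND 1->0: VV[1][1]++ -> VV[1]=[0, 1, 0, 0], msg_vec=[0, 1, 0, 0]; VV[0]=max(VV[0],msg_vec) then VV[0][0]++ -> VV[0]=[2, 1, 0, 0]
Event 1 stamp: [0, 0, 1, 0]
Event 3 stamp: [0, 0, 2, 0]
[0, 0, 1, 0] <= [0, 0, 2, 0]? True. Equal? False. Happens-before: True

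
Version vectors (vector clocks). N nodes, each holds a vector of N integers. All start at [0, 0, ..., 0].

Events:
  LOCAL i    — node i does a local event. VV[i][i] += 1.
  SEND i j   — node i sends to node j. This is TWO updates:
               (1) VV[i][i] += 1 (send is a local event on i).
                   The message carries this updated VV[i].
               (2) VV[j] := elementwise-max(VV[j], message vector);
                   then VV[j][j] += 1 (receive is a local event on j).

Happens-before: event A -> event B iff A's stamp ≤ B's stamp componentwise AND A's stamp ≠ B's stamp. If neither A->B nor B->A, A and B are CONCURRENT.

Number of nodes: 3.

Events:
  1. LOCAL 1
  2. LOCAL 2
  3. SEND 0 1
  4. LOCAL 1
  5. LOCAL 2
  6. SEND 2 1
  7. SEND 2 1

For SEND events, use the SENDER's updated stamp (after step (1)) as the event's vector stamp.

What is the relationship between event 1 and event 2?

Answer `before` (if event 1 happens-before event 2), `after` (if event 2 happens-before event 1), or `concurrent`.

Initial: VV[0]=[0, 0, 0]
Initial: VV[1]=[0, 0, 0]
Initial: VV[2]=[0, 0, 0]
Event 1: LOCAL 1: VV[1][1]++ -> VV[1]=[0, 1, 0]
Event 2: LOCAL 2: VV[2][2]++ -> VV[2]=[0, 0, 1]
Event 3: SEND 0->1: VV[0][0]++ -> VV[0]=[1, 0, 0], msg_vec=[1, 0, 0]; VV[1]=max(VV[1],msg_vec) then VV[1][1]++ -> VV[1]=[1, 2, 0]
Event 4: LOCAL 1: VV[1][1]++ -> VV[1]=[1, 3, 0]
Event 5: LOCAL 2: VV[2][2]++ -> VV[2]=[0, 0, 2]
Event 6: SEND 2->1: VV[2][2]++ -> VV[2]=[0, 0, 3], msg_vec=[0, 0, 3]; VV[1]=max(VV[1],msg_vec) then VV[1][1]++ -> VV[1]=[1, 4, 3]
Event 7: SEND 2->1: VV[2][2]++ -> VV[2]=[0, 0, 4], msg_vec=[0, 0, 4]; VV[1]=max(VV[1],msg_vec) then VV[1][1]++ -> VV[1]=[1, 5, 4]
Event 1 stamp: [0, 1, 0]
Event 2 stamp: [0, 0, 1]
[0, 1, 0] <= [0, 0, 1]? False
[0, 0, 1] <= [0, 1, 0]? False
Relation: concurrent

Answer: concurrent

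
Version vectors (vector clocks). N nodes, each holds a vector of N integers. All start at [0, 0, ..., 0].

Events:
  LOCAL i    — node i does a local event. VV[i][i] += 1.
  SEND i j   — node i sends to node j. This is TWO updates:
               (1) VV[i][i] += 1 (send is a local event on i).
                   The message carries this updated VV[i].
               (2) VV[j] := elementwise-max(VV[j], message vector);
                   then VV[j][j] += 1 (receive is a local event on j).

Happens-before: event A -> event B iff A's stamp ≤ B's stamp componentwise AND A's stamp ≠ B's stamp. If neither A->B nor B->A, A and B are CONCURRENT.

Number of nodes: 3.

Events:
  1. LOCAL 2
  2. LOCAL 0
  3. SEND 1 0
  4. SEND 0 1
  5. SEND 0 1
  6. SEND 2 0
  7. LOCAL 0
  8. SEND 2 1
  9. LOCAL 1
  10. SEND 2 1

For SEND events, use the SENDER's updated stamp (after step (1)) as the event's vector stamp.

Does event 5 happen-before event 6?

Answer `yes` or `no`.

Answer: no

Derivation:
Initial: VV[0]=[0, 0, 0]
Initial: VV[1]=[0, 0, 0]
Initial: VV[2]=[0, 0, 0]
Event 1: LOCAL 2: VV[2][2]++ -> VV[2]=[0, 0, 1]
Event 2: LOCAL 0: VV[0][0]++ -> VV[0]=[1, 0, 0]
Event 3: SEND 1->0: VV[1][1]++ -> VV[1]=[0, 1, 0], msg_vec=[0, 1, 0]; VV[0]=max(VV[0],msg_vec) then VV[0][0]++ -> VV[0]=[2, 1, 0]
Event 4: SEND 0->1: VV[0][0]++ -> VV[0]=[3, 1, 0], msg_vec=[3, 1, 0]; VV[1]=max(VV[1],msg_vec) then VV[1][1]++ -> VV[1]=[3, 2, 0]
Event 5: SEND 0->1: VV[0][0]++ -> VV[0]=[4, 1, 0], msg_vec=[4, 1, 0]; VV[1]=max(VV[1],msg_vec) then VV[1][1]++ -> VV[1]=[4, 3, 0]
Event 6: SEND 2->0: VV[2][2]++ -> VV[2]=[0, 0, 2], msg_vec=[0, 0, 2]; VV[0]=max(VV[0],msg_vec) then VV[0][0]++ -> VV[0]=[5, 1, 2]
Event 7: LOCAL 0: VV[0][0]++ -> VV[0]=[6, 1, 2]
Event 8: SEND 2->1: VV[2][2]++ -> VV[2]=[0, 0, 3], msg_vec=[0, 0, 3]; VV[1]=max(VV[1],msg_vec) then VV[1][1]++ -> VV[1]=[4, 4, 3]
Event 9: LOCAL 1: VV[1][1]++ -> VV[1]=[4, 5, 3]
Event 10: SEND 2->1: VV[2][2]++ -> VV[2]=[0, 0, 4], msg_vec=[0, 0, 4]; VV[1]=max(VV[1],msg_vec) then VV[1][1]++ -> VV[1]=[4, 6, 4]
Event 5 stamp: [4, 1, 0]
Event 6 stamp: [0, 0, 2]
[4, 1, 0] <= [0, 0, 2]? False. Equal? False. Happens-before: False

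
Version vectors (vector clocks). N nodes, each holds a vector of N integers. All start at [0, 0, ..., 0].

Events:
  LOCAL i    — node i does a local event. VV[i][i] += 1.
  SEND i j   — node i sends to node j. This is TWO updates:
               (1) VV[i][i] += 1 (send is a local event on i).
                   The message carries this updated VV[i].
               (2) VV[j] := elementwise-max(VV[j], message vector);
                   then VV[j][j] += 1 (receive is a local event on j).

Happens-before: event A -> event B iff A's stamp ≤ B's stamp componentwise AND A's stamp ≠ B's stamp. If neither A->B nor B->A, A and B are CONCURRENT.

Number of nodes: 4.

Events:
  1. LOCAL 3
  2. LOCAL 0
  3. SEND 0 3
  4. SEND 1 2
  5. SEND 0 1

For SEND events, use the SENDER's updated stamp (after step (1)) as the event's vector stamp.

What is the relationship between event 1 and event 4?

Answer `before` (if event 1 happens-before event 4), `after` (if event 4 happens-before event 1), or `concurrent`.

Initial: VV[0]=[0, 0, 0, 0]
Initial: VV[1]=[0, 0, 0, 0]
Initial: VV[2]=[0, 0, 0, 0]
Initial: VV[3]=[0, 0, 0, 0]
Event 1: LOCAL 3: VV[3][3]++ -> VV[3]=[0, 0, 0, 1]
Event 2: LOCAL 0: VV[0][0]++ -> VV[0]=[1, 0, 0, 0]
Event 3: SEND 0->3: VV[0][0]++ -> VV[0]=[2, 0, 0, 0], msg_vec=[2, 0, 0, 0]; VV[3]=max(VV[3],msg_vec) then VV[3][3]++ -> VV[3]=[2, 0, 0, 2]
Event 4: SEND 1->2: VV[1][1]++ -> VV[1]=[0, 1, 0, 0], msg_vec=[0, 1, 0, 0]; VV[2]=max(VV[2],msg_vec) then VV[2][2]++ -> VV[2]=[0, 1, 1, 0]
Event 5: SEND 0->1: VV[0][0]++ -> VV[0]=[3, 0, 0, 0], msg_vec=[3, 0, 0, 0]; VV[1]=max(VV[1],msg_vec) then VV[1][1]++ -> VV[1]=[3, 2, 0, 0]
Event 1 stamp: [0, 0, 0, 1]
Event 4 stamp: [0, 1, 0, 0]
[0, 0, 0, 1] <= [0, 1, 0, 0]? False
[0, 1, 0, 0] <= [0, 0, 0, 1]? False
Relation: concurrent

Answer: concurrent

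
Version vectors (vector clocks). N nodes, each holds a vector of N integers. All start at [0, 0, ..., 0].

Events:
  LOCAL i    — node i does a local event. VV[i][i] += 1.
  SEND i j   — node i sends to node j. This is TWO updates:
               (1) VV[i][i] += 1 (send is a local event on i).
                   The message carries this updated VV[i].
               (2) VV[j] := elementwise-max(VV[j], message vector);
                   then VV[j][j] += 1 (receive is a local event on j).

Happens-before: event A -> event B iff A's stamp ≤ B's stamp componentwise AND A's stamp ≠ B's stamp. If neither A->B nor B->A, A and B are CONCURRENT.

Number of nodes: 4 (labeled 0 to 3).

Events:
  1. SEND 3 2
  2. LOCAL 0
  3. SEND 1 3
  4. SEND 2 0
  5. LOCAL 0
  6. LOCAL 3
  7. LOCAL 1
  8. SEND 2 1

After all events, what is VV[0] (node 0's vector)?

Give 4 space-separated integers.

Initial: VV[0]=[0, 0, 0, 0]
Initial: VV[1]=[0, 0, 0, 0]
Initial: VV[2]=[0, 0, 0, 0]
Initial: VV[3]=[0, 0, 0, 0]
Event 1: SEND 3->2: VV[3][3]++ -> VV[3]=[0, 0, 0, 1], msg_vec=[0, 0, 0, 1]; VV[2]=max(VV[2],msg_vec) then VV[2][2]++ -> VV[2]=[0, 0, 1, 1]
Event 2: LOCAL 0: VV[0][0]++ -> VV[0]=[1, 0, 0, 0]
Event 3: SEND 1->3: VV[1][1]++ -> VV[1]=[0, 1, 0, 0], msg_vec=[0, 1, 0, 0]; VV[3]=max(VV[3],msg_vec) then VV[3][3]++ -> VV[3]=[0, 1, 0, 2]
Event 4: SEND 2->0: VV[2][2]++ -> VV[2]=[0, 0, 2, 1], msg_vec=[0, 0, 2, 1]; VV[0]=max(VV[0],msg_vec) then VV[0][0]++ -> VV[0]=[2, 0, 2, 1]
Event 5: LOCAL 0: VV[0][0]++ -> VV[0]=[3, 0, 2, 1]
Event 6: LOCAL 3: VV[3][3]++ -> VV[3]=[0, 1, 0, 3]
Event 7: LOCAL 1: VV[1][1]++ -> VV[1]=[0, 2, 0, 0]
Event 8: SEND 2->1: VV[2][2]++ -> VV[2]=[0, 0, 3, 1], msg_vec=[0, 0, 3, 1]; VV[1]=max(VV[1],msg_vec) then VV[1][1]++ -> VV[1]=[0, 3, 3, 1]
Final vectors: VV[0]=[3, 0, 2, 1]; VV[1]=[0, 3, 3, 1]; VV[2]=[0, 0, 3, 1]; VV[3]=[0, 1, 0, 3]

Answer: 3 0 2 1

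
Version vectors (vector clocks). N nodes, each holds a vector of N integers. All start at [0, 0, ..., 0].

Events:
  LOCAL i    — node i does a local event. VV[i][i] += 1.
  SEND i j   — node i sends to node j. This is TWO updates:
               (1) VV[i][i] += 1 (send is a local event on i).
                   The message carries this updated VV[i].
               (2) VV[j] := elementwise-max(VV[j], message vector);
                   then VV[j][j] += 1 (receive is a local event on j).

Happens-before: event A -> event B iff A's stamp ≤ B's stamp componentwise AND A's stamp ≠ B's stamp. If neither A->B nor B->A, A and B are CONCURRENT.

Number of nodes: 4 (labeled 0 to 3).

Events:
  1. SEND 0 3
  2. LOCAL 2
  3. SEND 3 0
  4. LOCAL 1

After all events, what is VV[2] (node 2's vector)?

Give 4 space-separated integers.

Initial: VV[0]=[0, 0, 0, 0]
Initial: VV[1]=[0, 0, 0, 0]
Initial: VV[2]=[0, 0, 0, 0]
Initial: VV[3]=[0, 0, 0, 0]
Event 1: SEND 0->3: VV[0][0]++ -> VV[0]=[1, 0, 0, 0], msg_vec=[1, 0, 0, 0]; VV[3]=max(VV[3],msg_vec) then VV[3][3]++ -> VV[3]=[1, 0, 0, 1]
Event 2: LOCAL 2: VV[2][2]++ -> VV[2]=[0, 0, 1, 0]
Event 3: SEND 3->0: VV[3][3]++ -> VV[3]=[1, 0, 0, 2], msg_vec=[1, 0, 0, 2]; VV[0]=max(VV[0],msg_vec) then VV[0][0]++ -> VV[0]=[2, 0, 0, 2]
Event 4: LOCAL 1: VV[1][1]++ -> VV[1]=[0, 1, 0, 0]
Final vectors: VV[0]=[2, 0, 0, 2]; VV[1]=[0, 1, 0, 0]; VV[2]=[0, 0, 1, 0]; VV[3]=[1, 0, 0, 2]

Answer: 0 0 1 0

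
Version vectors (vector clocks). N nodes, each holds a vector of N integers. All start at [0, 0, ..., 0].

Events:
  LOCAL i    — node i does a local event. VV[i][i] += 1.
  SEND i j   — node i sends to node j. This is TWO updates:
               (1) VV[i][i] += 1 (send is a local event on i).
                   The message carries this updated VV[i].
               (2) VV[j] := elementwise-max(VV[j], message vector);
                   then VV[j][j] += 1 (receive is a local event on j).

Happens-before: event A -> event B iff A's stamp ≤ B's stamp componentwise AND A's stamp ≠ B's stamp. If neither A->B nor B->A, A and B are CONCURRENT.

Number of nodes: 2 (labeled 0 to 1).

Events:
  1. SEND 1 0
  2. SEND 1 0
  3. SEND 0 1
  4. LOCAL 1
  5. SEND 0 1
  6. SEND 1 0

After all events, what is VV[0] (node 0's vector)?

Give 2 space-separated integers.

Initial: VV[0]=[0, 0]
Initial: VV[1]=[0, 0]
Event 1: SEND 1->0: VV[1][1]++ -> VV[1]=[0, 1], msg_vec=[0, 1]; VV[0]=max(VV[0],msg_vec) then VV[0][0]++ -> VV[0]=[1, 1]
Event 2: SEND 1->0: VV[1][1]++ -> VV[1]=[0, 2], msg_vec=[0, 2]; VV[0]=max(VV[0],msg_vec) then VV[0][0]++ -> VV[0]=[2, 2]
Event 3: SEND 0->1: VV[0][0]++ -> VV[0]=[3, 2], msg_vec=[3, 2]; VV[1]=max(VV[1],msg_vec) then VV[1][1]++ -> VV[1]=[3, 3]
Event 4: LOCAL 1: VV[1][1]++ -> VV[1]=[3, 4]
Event 5: SEND 0->1: VV[0][0]++ -> VV[0]=[4, 2], msg_vec=[4, 2]; VV[1]=max(VV[1],msg_vec) then VV[1][1]++ -> VV[1]=[4, 5]
Event 6: SEND 1->0: VV[1][1]++ -> VV[1]=[4, 6], msg_vec=[4, 6]; VV[0]=max(VV[0],msg_vec) then VV[0][0]++ -> VV[0]=[5, 6]
Final vectors: VV[0]=[5, 6]; VV[1]=[4, 6]

Answer: 5 6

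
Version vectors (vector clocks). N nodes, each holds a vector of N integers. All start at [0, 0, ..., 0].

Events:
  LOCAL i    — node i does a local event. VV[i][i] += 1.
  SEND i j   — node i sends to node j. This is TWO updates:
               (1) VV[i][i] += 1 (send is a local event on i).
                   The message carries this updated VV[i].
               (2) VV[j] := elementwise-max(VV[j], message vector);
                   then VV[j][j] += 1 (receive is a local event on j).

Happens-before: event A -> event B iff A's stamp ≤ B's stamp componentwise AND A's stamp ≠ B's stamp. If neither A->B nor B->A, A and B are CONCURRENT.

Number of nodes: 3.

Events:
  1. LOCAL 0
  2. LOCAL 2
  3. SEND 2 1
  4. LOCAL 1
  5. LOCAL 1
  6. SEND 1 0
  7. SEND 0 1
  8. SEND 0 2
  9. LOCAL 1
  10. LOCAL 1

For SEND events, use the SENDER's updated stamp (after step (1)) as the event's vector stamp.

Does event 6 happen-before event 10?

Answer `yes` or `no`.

Initial: VV[0]=[0, 0, 0]
Initial: VV[1]=[0, 0, 0]
Initial: VV[2]=[0, 0, 0]
Event 1: LOCAL 0: VV[0][0]++ -> VV[0]=[1, 0, 0]
Event 2: LOCAL 2: VV[2][2]++ -> VV[2]=[0, 0, 1]
Event 3: SEND 2->1: VV[2][2]++ -> VV[2]=[0, 0, 2], msg_vec=[0, 0, 2]; VV[1]=max(VV[1],msg_vec) then VV[1][1]++ -> VV[1]=[0, 1, 2]
Event 4: LOCAL 1: VV[1][1]++ -> VV[1]=[0, 2, 2]
Event 5: LOCAL 1: VV[1][1]++ -> VV[1]=[0, 3, 2]
Event 6: SEND 1->0: VV[1][1]++ -> VV[1]=[0, 4, 2], msg_vec=[0, 4, 2]; VV[0]=max(VV[0],msg_vec) then VV[0][0]++ -> VV[0]=[2, 4, 2]
Event 7: SEND 0->1: VV[0][0]++ -> VV[0]=[3, 4, 2], msg_vec=[3, 4, 2]; VV[1]=max(VV[1],msg_vec) then VV[1][1]++ -> VV[1]=[3, 5, 2]
Event 8: SEND 0->2: VV[0][0]++ -> VV[0]=[4, 4, 2], msg_vec=[4, 4, 2]; VV[2]=max(VV[2],msg_vec) then VV[2][2]++ -> VV[2]=[4, 4, 3]
Event 9: LOCAL 1: VV[1][1]++ -> VV[1]=[3, 6, 2]
Event 10: LOCAL 1: VV[1][1]++ -> VV[1]=[3, 7, 2]
Event 6 stamp: [0, 4, 2]
Event 10 stamp: [3, 7, 2]
[0, 4, 2] <= [3, 7, 2]? True. Equal? False. Happens-before: True

Answer: yes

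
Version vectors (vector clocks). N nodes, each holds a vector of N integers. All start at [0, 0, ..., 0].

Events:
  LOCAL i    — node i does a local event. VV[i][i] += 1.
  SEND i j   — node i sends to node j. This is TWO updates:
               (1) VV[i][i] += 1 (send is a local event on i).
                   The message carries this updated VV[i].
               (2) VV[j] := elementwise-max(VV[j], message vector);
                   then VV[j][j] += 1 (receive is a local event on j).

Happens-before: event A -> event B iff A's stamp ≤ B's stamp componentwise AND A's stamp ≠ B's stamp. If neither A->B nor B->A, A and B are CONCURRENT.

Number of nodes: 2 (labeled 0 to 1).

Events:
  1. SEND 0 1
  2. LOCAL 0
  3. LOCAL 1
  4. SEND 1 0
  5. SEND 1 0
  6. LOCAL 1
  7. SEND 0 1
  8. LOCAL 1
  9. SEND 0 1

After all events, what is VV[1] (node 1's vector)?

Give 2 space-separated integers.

Initial: VV[0]=[0, 0]
Initial: VV[1]=[0, 0]
Event 1: SEND 0->1: VV[0][0]++ -> VV[0]=[1, 0], msg_vec=[1, 0]; VV[1]=max(VV[1],msg_vec) then VV[1][1]++ -> VV[1]=[1, 1]
Event 2: LOCAL 0: VV[0][0]++ -> VV[0]=[2, 0]
Event 3: LOCAL 1: VV[1][1]++ -> VV[1]=[1, 2]
Event 4: SEND 1->0: VV[1][1]++ -> VV[1]=[1, 3], msg_vec=[1, 3]; VV[0]=max(VV[0],msg_vec) then VV[0][0]++ -> VV[0]=[3, 3]
Event 5: SEND 1->0: VV[1][1]++ -> VV[1]=[1, 4], msg_vec=[1, 4]; VV[0]=max(VV[0],msg_vec) then VV[0][0]++ -> VV[0]=[4, 4]
Event 6: LOCAL 1: VV[1][1]++ -> VV[1]=[1, 5]
Event 7: SEND 0->1: VV[0][0]++ -> VV[0]=[5, 4], msg_vec=[5, 4]; VV[1]=max(VV[1],msg_vec) then VV[1][1]++ -> VV[1]=[5, 6]
Event 8: LOCAL 1: VV[1][1]++ -> VV[1]=[5, 7]
Event 9: SEND 0->1: VV[0][0]++ -> VV[0]=[6, 4], msg_vec=[6, 4]; VV[1]=max(VV[1],msg_vec) then VV[1][1]++ -> VV[1]=[6, 8]
Final vectors: VV[0]=[6, 4]; VV[1]=[6, 8]

Answer: 6 8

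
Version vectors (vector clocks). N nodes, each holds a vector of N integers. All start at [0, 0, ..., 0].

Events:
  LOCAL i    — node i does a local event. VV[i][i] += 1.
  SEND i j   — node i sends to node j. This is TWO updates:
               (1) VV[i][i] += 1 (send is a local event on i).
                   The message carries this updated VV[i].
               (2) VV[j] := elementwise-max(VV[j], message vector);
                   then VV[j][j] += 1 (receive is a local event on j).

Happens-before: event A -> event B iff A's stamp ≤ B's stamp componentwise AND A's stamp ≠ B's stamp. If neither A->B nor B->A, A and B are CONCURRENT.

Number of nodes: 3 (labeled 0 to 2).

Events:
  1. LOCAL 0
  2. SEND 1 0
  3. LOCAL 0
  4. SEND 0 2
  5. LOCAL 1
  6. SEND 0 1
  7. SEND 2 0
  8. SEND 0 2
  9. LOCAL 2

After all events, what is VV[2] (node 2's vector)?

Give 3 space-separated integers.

Answer: 7 1 4

Derivation:
Initial: VV[0]=[0, 0, 0]
Initial: VV[1]=[0, 0, 0]
Initial: VV[2]=[0, 0, 0]
Event 1: LOCAL 0: VV[0][0]++ -> VV[0]=[1, 0, 0]
Event 2: SEND 1->0: VV[1][1]++ -> VV[1]=[0, 1, 0], msg_vec=[0, 1, 0]; VV[0]=max(VV[0],msg_vec) then VV[0][0]++ -> VV[0]=[2, 1, 0]
Event 3: LOCAL 0: VV[0][0]++ -> VV[0]=[3, 1, 0]
Event 4: SEND 0->2: VV[0][0]++ -> VV[0]=[4, 1, 0], msg_vec=[4, 1, 0]; VV[2]=max(VV[2],msg_vec) then VV[2][2]++ -> VV[2]=[4, 1, 1]
Event 5: LOCAL 1: VV[1][1]++ -> VV[1]=[0, 2, 0]
Event 6: SEND 0->1: VV[0][0]++ -> VV[0]=[5, 1, 0], msg_vec=[5, 1, 0]; VV[1]=max(VV[1],msg_vec) then VV[1][1]++ -> VV[1]=[5, 3, 0]
Event 7: SEND 2->0: VV[2][2]++ -> VV[2]=[4, 1, 2], msg_vec=[4, 1, 2]; VV[0]=max(VV[0],msg_vec) then VV[0][0]++ -> VV[0]=[6, 1, 2]
Event 8: SEND 0->2: VV[0][0]++ -> VV[0]=[7, 1, 2], msg_vec=[7, 1, 2]; VV[2]=max(VV[2],msg_vec) then VV[2][2]++ -> VV[2]=[7, 1, 3]
Event 9: LOCAL 2: VV[2][2]++ -> VV[2]=[7, 1, 4]
Final vectors: VV[0]=[7, 1, 2]; VV[1]=[5, 3, 0]; VV[2]=[7, 1, 4]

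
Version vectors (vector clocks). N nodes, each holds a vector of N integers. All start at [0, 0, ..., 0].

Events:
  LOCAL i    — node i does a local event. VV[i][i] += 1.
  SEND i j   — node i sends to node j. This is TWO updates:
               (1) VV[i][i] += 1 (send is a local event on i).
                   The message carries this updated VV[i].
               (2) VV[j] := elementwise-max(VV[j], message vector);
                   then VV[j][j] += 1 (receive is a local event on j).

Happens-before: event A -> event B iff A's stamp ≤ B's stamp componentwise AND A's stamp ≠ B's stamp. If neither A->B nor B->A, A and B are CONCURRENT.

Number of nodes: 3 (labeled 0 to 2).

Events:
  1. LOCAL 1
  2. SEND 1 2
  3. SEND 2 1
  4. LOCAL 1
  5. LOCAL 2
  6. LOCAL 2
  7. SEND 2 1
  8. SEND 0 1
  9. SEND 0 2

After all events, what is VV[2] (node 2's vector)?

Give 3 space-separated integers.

Initial: VV[0]=[0, 0, 0]
Initial: VV[1]=[0, 0, 0]
Initial: VV[2]=[0, 0, 0]
Event 1: LOCAL 1: VV[1][1]++ -> VV[1]=[0, 1, 0]
Event 2: SEND 1->2: VV[1][1]++ -> VV[1]=[0, 2, 0], msg_vec=[0, 2, 0]; VV[2]=max(VV[2],msg_vec) then VV[2][2]++ -> VV[2]=[0, 2, 1]
Event 3: SEND 2->1: VV[2][2]++ -> VV[2]=[0, 2, 2], msg_vec=[0, 2, 2]; VV[1]=max(VV[1],msg_vec) then VV[1][1]++ -> VV[1]=[0, 3, 2]
Event 4: LOCAL 1: VV[1][1]++ -> VV[1]=[0, 4, 2]
Event 5: LOCAL 2: VV[2][2]++ -> VV[2]=[0, 2, 3]
Event 6: LOCAL 2: VV[2][2]++ -> VV[2]=[0, 2, 4]
Event 7: SEND 2->1: VV[2][2]++ -> VV[2]=[0, 2, 5], msg_vec=[0, 2, 5]; VV[1]=max(VV[1],msg_vec) then VV[1][1]++ -> VV[1]=[0, 5, 5]
Event 8: SEND 0->1: VV[0][0]++ -> VV[0]=[1, 0, 0], msg_vec=[1, 0, 0]; VV[1]=max(VV[1],msg_vec) then VV[1][1]++ -> VV[1]=[1, 6, 5]
Event 9: SEND 0->2: VV[0][0]++ -> VV[0]=[2, 0, 0], msg_vec=[2, 0, 0]; VV[2]=max(VV[2],msg_vec) then VV[2][2]++ -> VV[2]=[2, 2, 6]
Final vectors: VV[0]=[2, 0, 0]; VV[1]=[1, 6, 5]; VV[2]=[2, 2, 6]

Answer: 2 2 6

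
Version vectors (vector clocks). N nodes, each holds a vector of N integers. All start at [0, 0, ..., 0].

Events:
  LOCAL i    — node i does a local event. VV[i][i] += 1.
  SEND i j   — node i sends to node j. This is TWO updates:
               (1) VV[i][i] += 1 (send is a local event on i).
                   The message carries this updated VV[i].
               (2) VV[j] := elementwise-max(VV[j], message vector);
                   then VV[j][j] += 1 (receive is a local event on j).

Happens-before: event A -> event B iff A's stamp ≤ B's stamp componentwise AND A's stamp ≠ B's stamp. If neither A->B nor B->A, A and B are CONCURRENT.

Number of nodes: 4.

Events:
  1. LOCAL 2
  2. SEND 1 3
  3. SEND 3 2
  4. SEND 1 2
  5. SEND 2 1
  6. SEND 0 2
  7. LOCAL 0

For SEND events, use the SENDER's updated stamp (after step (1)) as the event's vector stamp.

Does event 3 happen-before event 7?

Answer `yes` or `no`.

Initial: VV[0]=[0, 0, 0, 0]
Initial: VV[1]=[0, 0, 0, 0]
Initial: VV[2]=[0, 0, 0, 0]
Initial: VV[3]=[0, 0, 0, 0]
Event 1: LOCAL 2: VV[2][2]++ -> VV[2]=[0, 0, 1, 0]
Event 2: SEND 1->3: VV[1][1]++ -> VV[1]=[0, 1, 0, 0], msg_vec=[0, 1, 0, 0]; VV[3]=max(VV[3],msg_vec) then VV[3][3]++ -> VV[3]=[0, 1, 0, 1]
Event 3: SEND 3->2: VV[3][3]++ -> VV[3]=[0, 1, 0, 2], msg_vec=[0, 1, 0, 2]; VV[2]=max(VV[2],msg_vec) then VV[2][2]++ -> VV[2]=[0, 1, 2, 2]
Event 4: SEND 1->2: VV[1][1]++ -> VV[1]=[0, 2, 0, 0], msg_vec=[0, 2, 0, 0]; VV[2]=max(VV[2],msg_vec) then VV[2][2]++ -> VV[2]=[0, 2, 3, 2]
Event 5: SEND 2->1: VV[2][2]++ -> VV[2]=[0, 2, 4, 2], msg_vec=[0, 2, 4, 2]; VV[1]=max(VV[1],msg_vec) then VV[1][1]++ -> VV[1]=[0, 3, 4, 2]
Event 6: SEND 0->2: VV[0][0]++ -> VV[0]=[1, 0, 0, 0], msg_vec=[1, 0, 0, 0]; VV[2]=max(VV[2],msg_vec) then VV[2][2]++ -> VV[2]=[1, 2, 5, 2]
Event 7: LOCAL 0: VV[0][0]++ -> VV[0]=[2, 0, 0, 0]
Event 3 stamp: [0, 1, 0, 2]
Event 7 stamp: [2, 0, 0, 0]
[0, 1, 0, 2] <= [2, 0, 0, 0]? False. Equal? False. Happens-before: False

Answer: no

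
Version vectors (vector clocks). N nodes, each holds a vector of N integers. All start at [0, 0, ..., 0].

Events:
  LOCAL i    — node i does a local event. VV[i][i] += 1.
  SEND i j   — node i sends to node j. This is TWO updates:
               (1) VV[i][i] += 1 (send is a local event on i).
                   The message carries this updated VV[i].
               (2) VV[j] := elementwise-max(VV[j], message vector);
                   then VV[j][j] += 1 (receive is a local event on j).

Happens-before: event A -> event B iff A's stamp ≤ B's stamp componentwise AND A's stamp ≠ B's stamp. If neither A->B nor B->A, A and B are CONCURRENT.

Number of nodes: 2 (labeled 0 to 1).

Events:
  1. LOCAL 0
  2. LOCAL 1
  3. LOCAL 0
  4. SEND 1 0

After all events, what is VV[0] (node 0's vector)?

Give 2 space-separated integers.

Initial: VV[0]=[0, 0]
Initial: VV[1]=[0, 0]
Event 1: LOCAL 0: VV[0][0]++ -> VV[0]=[1, 0]
Event 2: LOCAL 1: VV[1][1]++ -> VV[1]=[0, 1]
Event 3: LOCAL 0: VV[0][0]++ -> VV[0]=[2, 0]
Event 4: SEND 1->0: VV[1][1]++ -> VV[1]=[0, 2], msg_vec=[0, 2]; VV[0]=max(VV[0],msg_vec) then VV[0][0]++ -> VV[0]=[3, 2]
Final vectors: VV[0]=[3, 2]; VV[1]=[0, 2]

Answer: 3 2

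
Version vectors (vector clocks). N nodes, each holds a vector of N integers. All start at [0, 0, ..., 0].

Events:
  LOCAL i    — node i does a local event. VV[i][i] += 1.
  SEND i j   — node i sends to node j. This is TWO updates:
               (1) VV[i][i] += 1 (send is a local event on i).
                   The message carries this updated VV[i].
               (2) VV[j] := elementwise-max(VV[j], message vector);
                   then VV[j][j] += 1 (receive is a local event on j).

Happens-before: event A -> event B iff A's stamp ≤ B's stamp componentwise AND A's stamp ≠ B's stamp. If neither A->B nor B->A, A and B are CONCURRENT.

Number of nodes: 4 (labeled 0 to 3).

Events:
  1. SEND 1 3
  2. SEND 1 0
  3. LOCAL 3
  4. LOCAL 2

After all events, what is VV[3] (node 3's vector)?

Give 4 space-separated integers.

Answer: 0 1 0 2

Derivation:
Initial: VV[0]=[0, 0, 0, 0]
Initial: VV[1]=[0, 0, 0, 0]
Initial: VV[2]=[0, 0, 0, 0]
Initial: VV[3]=[0, 0, 0, 0]
Event 1: SEND 1->3: VV[1][1]++ -> VV[1]=[0, 1, 0, 0], msg_vec=[0, 1, 0, 0]; VV[3]=max(VV[3],msg_vec) then VV[3][3]++ -> VV[3]=[0, 1, 0, 1]
Event 2: SEND 1->0: VV[1][1]++ -> VV[1]=[0, 2, 0, 0], msg_vec=[0, 2, 0, 0]; VV[0]=max(VV[0],msg_vec) then VV[0][0]++ -> VV[0]=[1, 2, 0, 0]
Event 3: LOCAL 3: VV[3][3]++ -> VV[3]=[0, 1, 0, 2]
Event 4: LOCAL 2: VV[2][2]++ -> VV[2]=[0, 0, 1, 0]
Final vectors: VV[0]=[1, 2, 0, 0]; VV[1]=[0, 2, 0, 0]; VV[2]=[0, 0, 1, 0]; VV[3]=[0, 1, 0, 2]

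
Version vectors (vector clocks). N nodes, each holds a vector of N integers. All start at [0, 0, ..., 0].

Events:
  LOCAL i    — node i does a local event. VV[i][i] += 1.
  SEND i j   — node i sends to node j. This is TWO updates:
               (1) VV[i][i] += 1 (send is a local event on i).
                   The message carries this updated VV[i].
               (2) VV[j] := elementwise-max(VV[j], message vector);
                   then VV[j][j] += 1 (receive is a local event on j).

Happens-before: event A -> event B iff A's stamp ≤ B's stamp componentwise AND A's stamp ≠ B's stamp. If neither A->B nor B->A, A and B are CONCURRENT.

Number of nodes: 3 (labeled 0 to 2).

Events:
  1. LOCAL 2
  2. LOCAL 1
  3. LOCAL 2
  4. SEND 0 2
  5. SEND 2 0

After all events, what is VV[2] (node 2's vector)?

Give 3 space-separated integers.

Answer: 1 0 4

Derivation:
Initial: VV[0]=[0, 0, 0]
Initial: VV[1]=[0, 0, 0]
Initial: VV[2]=[0, 0, 0]
Event 1: LOCAL 2: VV[2][2]++ -> VV[2]=[0, 0, 1]
Event 2: LOCAL 1: VV[1][1]++ -> VV[1]=[0, 1, 0]
Event 3: LOCAL 2: VV[2][2]++ -> VV[2]=[0, 0, 2]
Event 4: SEND 0->2: VV[0][0]++ -> VV[0]=[1, 0, 0], msg_vec=[1, 0, 0]; VV[2]=max(VV[2],msg_vec) then VV[2][2]++ -> VV[2]=[1, 0, 3]
Event 5: SEND 2->0: VV[2][2]++ -> VV[2]=[1, 0, 4], msg_vec=[1, 0, 4]; VV[0]=max(VV[0],msg_vec) then VV[0][0]++ -> VV[0]=[2, 0, 4]
Final vectors: VV[0]=[2, 0, 4]; VV[1]=[0, 1, 0]; VV[2]=[1, 0, 4]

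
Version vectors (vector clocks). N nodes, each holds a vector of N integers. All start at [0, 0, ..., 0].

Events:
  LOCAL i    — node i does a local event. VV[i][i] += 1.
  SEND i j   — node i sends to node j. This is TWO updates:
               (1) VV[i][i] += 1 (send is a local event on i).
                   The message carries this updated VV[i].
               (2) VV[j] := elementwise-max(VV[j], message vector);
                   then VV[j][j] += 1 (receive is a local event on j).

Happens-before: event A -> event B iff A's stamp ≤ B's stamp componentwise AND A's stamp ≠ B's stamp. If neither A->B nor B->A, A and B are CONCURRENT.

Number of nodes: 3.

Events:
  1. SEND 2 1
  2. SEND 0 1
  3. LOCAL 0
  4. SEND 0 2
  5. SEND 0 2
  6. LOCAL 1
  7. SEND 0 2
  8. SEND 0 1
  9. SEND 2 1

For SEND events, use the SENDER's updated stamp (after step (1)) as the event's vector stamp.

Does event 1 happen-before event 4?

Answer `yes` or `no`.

Answer: no

Derivation:
Initial: VV[0]=[0, 0, 0]
Initial: VV[1]=[0, 0, 0]
Initial: VV[2]=[0, 0, 0]
Event 1: SEND 2->1: VV[2][2]++ -> VV[2]=[0, 0, 1], msg_vec=[0, 0, 1]; VV[1]=max(VV[1],msg_vec) then VV[1][1]++ -> VV[1]=[0, 1, 1]
Event 2: SEND 0->1: VV[0][0]++ -> VV[0]=[1, 0, 0], msg_vec=[1, 0, 0]; VV[1]=max(VV[1],msg_vec) then VV[1][1]++ -> VV[1]=[1, 2, 1]
Event 3: LOCAL 0: VV[0][0]++ -> VV[0]=[2, 0, 0]
Event 4: SEND 0->2: VV[0][0]++ -> VV[0]=[3, 0, 0], msg_vec=[3, 0, 0]; VV[2]=max(VV[2],msg_vec) then VV[2][2]++ -> VV[2]=[3, 0, 2]
Event 5: SEND 0->2: VV[0][0]++ -> VV[0]=[4, 0, 0], msg_vec=[4, 0, 0]; VV[2]=max(VV[2],msg_vec) then VV[2][2]++ -> VV[2]=[4, 0, 3]
Event 6: LOCAL 1: VV[1][1]++ -> VV[1]=[1, 3, 1]
Event 7: SEND 0->2: VV[0][0]++ -> VV[0]=[5, 0, 0], msg_vec=[5, 0, 0]; VV[2]=max(VV[2],msg_vec) then VV[2][2]++ -> VV[2]=[5, 0, 4]
Event 8: SEND 0->1: VV[0][0]++ -> VV[0]=[6, 0, 0], msg_vec=[6, 0, 0]; VV[1]=max(VV[1],msg_vec) then VV[1][1]++ -> VV[1]=[6, 4, 1]
Event 9: SEND 2->1: VV[2][2]++ -> VV[2]=[5, 0, 5], msg_vec=[5, 0, 5]; VV[1]=max(VV[1],msg_vec) then VV[1][1]++ -> VV[1]=[6, 5, 5]
Event 1 stamp: [0, 0, 1]
Event 4 stamp: [3, 0, 0]
[0, 0, 1] <= [3, 0, 0]? False. Equal? False. Happens-before: False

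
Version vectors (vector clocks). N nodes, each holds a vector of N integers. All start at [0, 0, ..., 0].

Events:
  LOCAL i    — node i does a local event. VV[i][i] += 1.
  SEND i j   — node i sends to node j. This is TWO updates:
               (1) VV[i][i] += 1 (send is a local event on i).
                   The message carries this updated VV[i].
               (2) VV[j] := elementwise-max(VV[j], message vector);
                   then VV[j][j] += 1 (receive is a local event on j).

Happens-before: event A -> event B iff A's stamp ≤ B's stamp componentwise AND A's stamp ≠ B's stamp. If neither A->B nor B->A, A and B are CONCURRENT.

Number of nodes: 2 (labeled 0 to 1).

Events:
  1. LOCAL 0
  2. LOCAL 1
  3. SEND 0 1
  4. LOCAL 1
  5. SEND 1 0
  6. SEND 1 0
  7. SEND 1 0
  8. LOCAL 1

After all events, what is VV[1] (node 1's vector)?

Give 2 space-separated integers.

Answer: 2 7

Derivation:
Initial: VV[0]=[0, 0]
Initial: VV[1]=[0, 0]
Event 1: LOCAL 0: VV[0][0]++ -> VV[0]=[1, 0]
Event 2: LOCAL 1: VV[1][1]++ -> VV[1]=[0, 1]
Event 3: SEND 0->1: VV[0][0]++ -> VV[0]=[2, 0], msg_vec=[2, 0]; VV[1]=max(VV[1],msg_vec) then VV[1][1]++ -> VV[1]=[2, 2]
Event 4: LOCAL 1: VV[1][1]++ -> VV[1]=[2, 3]
Event 5: SEND 1->0: VV[1][1]++ -> VV[1]=[2, 4], msg_vec=[2, 4]; VV[0]=max(VV[0],msg_vec) then VV[0][0]++ -> VV[0]=[3, 4]
Event 6: SEND 1->0: VV[1][1]++ -> VV[1]=[2, 5], msg_vec=[2, 5]; VV[0]=max(VV[0],msg_vec) then VV[0][0]++ -> VV[0]=[4, 5]
Event 7: SEND 1->0: VV[1][1]++ -> VV[1]=[2, 6], msg_vec=[2, 6]; VV[0]=max(VV[0],msg_vec) then VV[0][0]++ -> VV[0]=[5, 6]
Event 8: LOCAL 1: VV[1][1]++ -> VV[1]=[2, 7]
Final vectors: VV[0]=[5, 6]; VV[1]=[2, 7]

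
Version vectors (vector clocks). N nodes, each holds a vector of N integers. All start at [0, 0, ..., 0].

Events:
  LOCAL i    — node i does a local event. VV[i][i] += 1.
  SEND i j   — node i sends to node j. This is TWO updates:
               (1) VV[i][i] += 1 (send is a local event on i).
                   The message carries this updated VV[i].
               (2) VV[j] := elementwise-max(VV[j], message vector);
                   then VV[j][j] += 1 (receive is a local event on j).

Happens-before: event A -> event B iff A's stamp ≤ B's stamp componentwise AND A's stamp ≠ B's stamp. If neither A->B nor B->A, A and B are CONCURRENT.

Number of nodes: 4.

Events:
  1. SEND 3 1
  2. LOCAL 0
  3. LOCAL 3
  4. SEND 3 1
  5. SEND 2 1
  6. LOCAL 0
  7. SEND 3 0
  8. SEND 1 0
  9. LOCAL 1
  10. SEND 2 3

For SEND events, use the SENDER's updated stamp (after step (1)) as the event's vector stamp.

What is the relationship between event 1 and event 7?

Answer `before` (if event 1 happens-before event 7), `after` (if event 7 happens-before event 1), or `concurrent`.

Initial: VV[0]=[0, 0, 0, 0]
Initial: VV[1]=[0, 0, 0, 0]
Initial: VV[2]=[0, 0, 0, 0]
Initial: VV[3]=[0, 0, 0, 0]
Event 1: SEND 3->1: VV[3][3]++ -> VV[3]=[0, 0, 0, 1], msg_vec=[0, 0, 0, 1]; VV[1]=max(VV[1],msg_vec) then VV[1][1]++ -> VV[1]=[0, 1, 0, 1]
Event 2: LOCAL 0: VV[0][0]++ -> VV[0]=[1, 0, 0, 0]
Event 3: LOCAL 3: VV[3][3]++ -> VV[3]=[0, 0, 0, 2]
Event 4: SEND 3->1: VV[3][3]++ -> VV[3]=[0, 0, 0, 3], msg_vec=[0, 0, 0, 3]; VV[1]=max(VV[1],msg_vec) then VV[1][1]++ -> VV[1]=[0, 2, 0, 3]
Event 5: SEND 2->1: VV[2][2]++ -> VV[2]=[0, 0, 1, 0], msg_vec=[0, 0, 1, 0]; VV[1]=max(VV[1],msg_vec) then VV[1][1]++ -> VV[1]=[0, 3, 1, 3]
Event 6: LOCAL 0: VV[0][0]++ -> VV[0]=[2, 0, 0, 0]
Event 7: SEND 3->0: VV[3][3]++ -> VV[3]=[0, 0, 0, 4], msg_vec=[0, 0, 0, 4]; VV[0]=max(VV[0],msg_vec) then VV[0][0]++ -> VV[0]=[3, 0, 0, 4]
Event 8: SEND 1->0: VV[1][1]++ -> VV[1]=[0, 4, 1, 3], msg_vec=[0, 4, 1, 3]; VV[0]=max(VV[0],msg_vec) then VV[0][0]++ -> VV[0]=[4, 4, 1, 4]
Event 9: LOCAL 1: VV[1][1]++ -> VV[1]=[0, 5, 1, 3]
Event 10: SEND 2->3: VV[2][2]++ -> VV[2]=[0, 0, 2, 0], msg_vec=[0, 0, 2, 0]; VV[3]=max(VV[3],msg_vec) then VV[3][3]++ -> VV[3]=[0, 0, 2, 5]
Event 1 stamp: [0, 0, 0, 1]
Event 7 stamp: [0, 0, 0, 4]
[0, 0, 0, 1] <= [0, 0, 0, 4]? True
[0, 0, 0, 4] <= [0, 0, 0, 1]? False
Relation: before

Answer: before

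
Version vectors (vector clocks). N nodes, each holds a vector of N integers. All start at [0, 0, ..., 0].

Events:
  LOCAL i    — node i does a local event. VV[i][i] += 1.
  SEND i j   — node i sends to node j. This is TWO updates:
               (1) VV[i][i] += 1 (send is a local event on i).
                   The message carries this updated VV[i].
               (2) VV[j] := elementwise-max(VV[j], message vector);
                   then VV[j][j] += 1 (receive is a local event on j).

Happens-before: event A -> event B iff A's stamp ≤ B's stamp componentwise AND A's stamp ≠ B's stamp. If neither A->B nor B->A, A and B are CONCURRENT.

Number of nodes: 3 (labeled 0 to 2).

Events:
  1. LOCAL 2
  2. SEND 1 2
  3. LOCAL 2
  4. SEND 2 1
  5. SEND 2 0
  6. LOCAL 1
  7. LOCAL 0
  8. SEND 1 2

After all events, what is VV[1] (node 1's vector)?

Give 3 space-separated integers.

Initial: VV[0]=[0, 0, 0]
Initial: VV[1]=[0, 0, 0]
Initial: VV[2]=[0, 0, 0]
Event 1: LOCAL 2: VV[2][2]++ -> VV[2]=[0, 0, 1]
Event 2: SEND 1->2: VV[1][1]++ -> VV[1]=[0, 1, 0], msg_vec=[0, 1, 0]; VV[2]=max(VV[2],msg_vec) then VV[2][2]++ -> VV[2]=[0, 1, 2]
Event 3: LOCAL 2: VV[2][2]++ -> VV[2]=[0, 1, 3]
Event 4: SEND 2->1: VV[2][2]++ -> VV[2]=[0, 1, 4], msg_vec=[0, 1, 4]; VV[1]=max(VV[1],msg_vec) then VV[1][1]++ -> VV[1]=[0, 2, 4]
Event 5: SEND 2->0: VV[2][2]++ -> VV[2]=[0, 1, 5], msg_vec=[0, 1, 5]; VV[0]=max(VV[0],msg_vec) then VV[0][0]++ -> VV[0]=[1, 1, 5]
Event 6: LOCAL 1: VV[1][1]++ -> VV[1]=[0, 3, 4]
Event 7: LOCAL 0: VV[0][0]++ -> VV[0]=[2, 1, 5]
Event 8: SEND 1->2: VV[1][1]++ -> VV[1]=[0, 4, 4], msg_vec=[0, 4, 4]; VV[2]=max(VV[2],msg_vec) then VV[2][2]++ -> VV[2]=[0, 4, 6]
Final vectors: VV[0]=[2, 1, 5]; VV[1]=[0, 4, 4]; VV[2]=[0, 4, 6]

Answer: 0 4 4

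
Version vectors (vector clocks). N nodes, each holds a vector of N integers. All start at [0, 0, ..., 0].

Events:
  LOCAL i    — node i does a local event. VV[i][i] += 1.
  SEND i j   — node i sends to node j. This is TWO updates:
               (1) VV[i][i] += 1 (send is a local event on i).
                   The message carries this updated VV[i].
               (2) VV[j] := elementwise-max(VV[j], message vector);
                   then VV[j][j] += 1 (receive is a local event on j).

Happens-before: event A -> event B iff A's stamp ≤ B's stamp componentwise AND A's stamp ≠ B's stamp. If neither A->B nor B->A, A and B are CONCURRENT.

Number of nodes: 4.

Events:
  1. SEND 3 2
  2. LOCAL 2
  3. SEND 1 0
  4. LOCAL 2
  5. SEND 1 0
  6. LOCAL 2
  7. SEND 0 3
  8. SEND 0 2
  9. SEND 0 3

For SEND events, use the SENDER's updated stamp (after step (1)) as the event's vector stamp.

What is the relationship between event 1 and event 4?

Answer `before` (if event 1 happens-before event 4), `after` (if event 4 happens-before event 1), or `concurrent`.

Initial: VV[0]=[0, 0, 0, 0]
Initial: VV[1]=[0, 0, 0, 0]
Initial: VV[2]=[0, 0, 0, 0]
Initial: VV[3]=[0, 0, 0, 0]
Event 1: SEND 3->2: VV[3][3]++ -> VV[3]=[0, 0, 0, 1], msg_vec=[0, 0, 0, 1]; VV[2]=max(VV[2],msg_vec) then VV[2][2]++ -> VV[2]=[0, 0, 1, 1]
Event 2: LOCAL 2: VV[2][2]++ -> VV[2]=[0, 0, 2, 1]
Event 3: SEND 1->0: VV[1][1]++ -> VV[1]=[0, 1, 0, 0], msg_vec=[0, 1, 0, 0]; VV[0]=max(VV[0],msg_vec) then VV[0][0]++ -> VV[0]=[1, 1, 0, 0]
Event 4: LOCAL 2: VV[2][2]++ -> VV[2]=[0, 0, 3, 1]
Event 5: SEND 1->0: VV[1][1]++ -> VV[1]=[0, 2, 0, 0], msg_vec=[0, 2, 0, 0]; VV[0]=max(VV[0],msg_vec) then VV[0][0]++ -> VV[0]=[2, 2, 0, 0]
Event 6: LOCAL 2: VV[2][2]++ -> VV[2]=[0, 0, 4, 1]
Event 7: SEND 0->3: VV[0][0]++ -> VV[0]=[3, 2, 0, 0], msg_vec=[3, 2, 0, 0]; VV[3]=max(VV[3],msg_vec) then VV[3][3]++ -> VV[3]=[3, 2, 0, 2]
Event 8: SEND 0->2: VV[0][0]++ -> VV[0]=[4, 2, 0, 0], msg_vec=[4, 2, 0, 0]; VV[2]=max(VV[2],msg_vec) then VV[2][2]++ -> VV[2]=[4, 2, 5, 1]
Event 9: SEND 0->3: VV[0][0]++ -> VV[0]=[5, 2, 0, 0], msg_vec=[5, 2, 0, 0]; VV[3]=max(VV[3],msg_vec) then VV[3][3]++ -> VV[3]=[5, 2, 0, 3]
Event 1 stamp: [0, 0, 0, 1]
Event 4 stamp: [0, 0, 3, 1]
[0, 0, 0, 1] <= [0, 0, 3, 1]? True
[0, 0, 3, 1] <= [0, 0, 0, 1]? False
Relation: before

Answer: before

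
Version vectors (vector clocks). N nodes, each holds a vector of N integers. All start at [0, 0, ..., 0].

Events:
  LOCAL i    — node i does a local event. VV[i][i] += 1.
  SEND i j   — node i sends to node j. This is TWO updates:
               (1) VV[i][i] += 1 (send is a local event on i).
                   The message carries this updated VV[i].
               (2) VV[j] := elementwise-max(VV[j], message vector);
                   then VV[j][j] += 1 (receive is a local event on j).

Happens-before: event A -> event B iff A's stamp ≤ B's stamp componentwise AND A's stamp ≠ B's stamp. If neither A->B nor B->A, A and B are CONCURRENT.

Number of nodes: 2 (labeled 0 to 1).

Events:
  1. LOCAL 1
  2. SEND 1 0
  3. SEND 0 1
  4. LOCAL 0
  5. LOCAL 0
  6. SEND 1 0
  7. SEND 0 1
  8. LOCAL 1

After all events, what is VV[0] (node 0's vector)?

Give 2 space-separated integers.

Answer: 6 4

Derivation:
Initial: VV[0]=[0, 0]
Initial: VV[1]=[0, 0]
Event 1: LOCAL 1: VV[1][1]++ -> VV[1]=[0, 1]
Event 2: SEND 1->0: VV[1][1]++ -> VV[1]=[0, 2], msg_vec=[0, 2]; VV[0]=max(VV[0],msg_vec) then VV[0][0]++ -> VV[0]=[1, 2]
Event 3: SEND 0->1: VV[0][0]++ -> VV[0]=[2, 2], msg_vec=[2, 2]; VV[1]=max(VV[1],msg_vec) then VV[1][1]++ -> VV[1]=[2, 3]
Event 4: LOCAL 0: VV[0][0]++ -> VV[0]=[3, 2]
Event 5: LOCAL 0: VV[0][0]++ -> VV[0]=[4, 2]
Event 6: SEND 1->0: VV[1][1]++ -> VV[1]=[2, 4], msg_vec=[2, 4]; VV[0]=max(VV[0],msg_vec) then VV[0][0]++ -> VV[0]=[5, 4]
Event 7: SEND 0->1: VV[0][0]++ -> VV[0]=[6, 4], msg_vec=[6, 4]; VV[1]=max(VV[1],msg_vec) then VV[1][1]++ -> VV[1]=[6, 5]
Event 8: LOCAL 1: VV[1][1]++ -> VV[1]=[6, 6]
Final vectors: VV[0]=[6, 4]; VV[1]=[6, 6]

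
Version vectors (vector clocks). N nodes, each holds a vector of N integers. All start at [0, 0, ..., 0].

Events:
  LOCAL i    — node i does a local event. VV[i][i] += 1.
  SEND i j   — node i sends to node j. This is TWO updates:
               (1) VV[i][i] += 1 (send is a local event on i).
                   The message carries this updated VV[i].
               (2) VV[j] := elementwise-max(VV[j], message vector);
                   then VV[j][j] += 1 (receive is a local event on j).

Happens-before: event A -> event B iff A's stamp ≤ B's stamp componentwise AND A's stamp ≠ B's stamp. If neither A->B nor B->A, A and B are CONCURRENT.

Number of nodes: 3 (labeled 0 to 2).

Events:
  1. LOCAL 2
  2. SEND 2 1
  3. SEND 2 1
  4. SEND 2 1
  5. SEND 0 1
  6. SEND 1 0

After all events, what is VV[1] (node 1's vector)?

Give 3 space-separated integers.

Initial: VV[0]=[0, 0, 0]
Initial: VV[1]=[0, 0, 0]
Initial: VV[2]=[0, 0, 0]
Event 1: LOCAL 2: VV[2][2]++ -> VV[2]=[0, 0, 1]
Event 2: SEND 2->1: VV[2][2]++ -> VV[2]=[0, 0, 2], msg_vec=[0, 0, 2]; VV[1]=max(VV[1],msg_vec) then VV[1][1]++ -> VV[1]=[0, 1, 2]
Event 3: SEND 2->1: VV[2][2]++ -> VV[2]=[0, 0, 3], msg_vec=[0, 0, 3]; VV[1]=max(VV[1],msg_vec) then VV[1][1]++ -> VV[1]=[0, 2, 3]
Event 4: SEND 2->1: VV[2][2]++ -> VV[2]=[0, 0, 4], msg_vec=[0, 0, 4]; VV[1]=max(VV[1],msg_vec) then VV[1][1]++ -> VV[1]=[0, 3, 4]
Event 5: SEND 0->1: VV[0][0]++ -> VV[0]=[1, 0, 0], msg_vec=[1, 0, 0]; VV[1]=max(VV[1],msg_vec) then VV[1][1]++ -> VV[1]=[1, 4, 4]
Event 6: SEND 1->0: VV[1][1]++ -> VV[1]=[1, 5, 4], msg_vec=[1, 5, 4]; VV[0]=max(VV[0],msg_vec) then VV[0][0]++ -> VV[0]=[2, 5, 4]
Final vectors: VV[0]=[2, 5, 4]; VV[1]=[1, 5, 4]; VV[2]=[0, 0, 4]

Answer: 1 5 4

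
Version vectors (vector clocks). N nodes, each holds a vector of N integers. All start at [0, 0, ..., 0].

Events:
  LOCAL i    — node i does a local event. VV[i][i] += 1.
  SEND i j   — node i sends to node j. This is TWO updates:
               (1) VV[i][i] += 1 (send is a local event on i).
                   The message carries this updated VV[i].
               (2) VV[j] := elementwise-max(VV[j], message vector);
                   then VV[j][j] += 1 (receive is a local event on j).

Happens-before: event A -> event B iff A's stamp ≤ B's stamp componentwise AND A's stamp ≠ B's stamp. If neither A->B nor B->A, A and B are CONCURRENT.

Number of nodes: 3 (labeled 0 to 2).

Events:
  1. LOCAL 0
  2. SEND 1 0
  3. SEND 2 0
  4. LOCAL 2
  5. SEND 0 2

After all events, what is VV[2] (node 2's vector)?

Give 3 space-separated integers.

Answer: 4 1 3

Derivation:
Initial: VV[0]=[0, 0, 0]
Initial: VV[1]=[0, 0, 0]
Initial: VV[2]=[0, 0, 0]
Event 1: LOCAL 0: VV[0][0]++ -> VV[0]=[1, 0, 0]
Event 2: SEND 1->0: VV[1][1]++ -> VV[1]=[0, 1, 0], msg_vec=[0, 1, 0]; VV[0]=max(VV[0],msg_vec) then VV[0][0]++ -> VV[0]=[2, 1, 0]
Event 3: SEND 2->0: VV[2][2]++ -> VV[2]=[0, 0, 1], msg_vec=[0, 0, 1]; VV[0]=max(VV[0],msg_vec) then VV[0][0]++ -> VV[0]=[3, 1, 1]
Event 4: LOCAL 2: VV[2][2]++ -> VV[2]=[0, 0, 2]
Event 5: SEND 0->2: VV[0][0]++ -> VV[0]=[4, 1, 1], msg_vec=[4, 1, 1]; VV[2]=max(VV[2],msg_vec) then VV[2][2]++ -> VV[2]=[4, 1, 3]
Final vectors: VV[0]=[4, 1, 1]; VV[1]=[0, 1, 0]; VV[2]=[4, 1, 3]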